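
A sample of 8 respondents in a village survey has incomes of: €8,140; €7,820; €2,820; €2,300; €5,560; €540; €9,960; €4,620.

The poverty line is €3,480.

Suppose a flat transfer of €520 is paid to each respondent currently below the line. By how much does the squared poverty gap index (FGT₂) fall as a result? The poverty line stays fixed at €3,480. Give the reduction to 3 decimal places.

Before: below the line — €540, €2,300, €2,820; squared poverty gap index (FGT₂) = 0.10808.
After the €520 transfer: below the line — €1,060, €2,820, €3,340; squared poverty gap index (FGT₂) = 0.06515.
Reduction = 0.10808 − 0.06515 = 0.043.

0.043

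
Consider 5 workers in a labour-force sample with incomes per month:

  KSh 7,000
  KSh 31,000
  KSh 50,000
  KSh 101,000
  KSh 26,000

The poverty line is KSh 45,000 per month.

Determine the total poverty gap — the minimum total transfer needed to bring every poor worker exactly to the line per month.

Incomes under z: KSh 7,000, KSh 26,000, KSh 31,000 (q = 3 of N = 5).
Individual gaps: 45000−7000 = 38000; 45000−26000 = 19000; 45000−31000 = 14000.
Aggregate gap = KSh 71,000.

KSh 71,000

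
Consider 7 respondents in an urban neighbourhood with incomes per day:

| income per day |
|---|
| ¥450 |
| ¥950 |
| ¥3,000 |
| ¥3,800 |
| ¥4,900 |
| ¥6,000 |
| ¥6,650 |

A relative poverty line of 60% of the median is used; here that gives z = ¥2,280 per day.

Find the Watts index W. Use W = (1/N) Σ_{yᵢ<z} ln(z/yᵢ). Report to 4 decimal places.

0.3569

Below the line: ¥450, ¥950 (q = 2 of N = 7).
Log shortfalls: ln(2280/450) = 1.6227; ln(2280/950) = 0.8755.
W = 2.498152 / 7 = 0.3569.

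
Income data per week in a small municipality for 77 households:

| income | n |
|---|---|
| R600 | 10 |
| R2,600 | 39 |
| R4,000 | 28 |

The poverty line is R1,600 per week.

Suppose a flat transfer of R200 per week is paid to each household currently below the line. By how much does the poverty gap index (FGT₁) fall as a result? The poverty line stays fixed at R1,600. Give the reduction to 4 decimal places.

0.0162

Before: below the line — 10×R600; poverty gap index (FGT₁) = 0.081169.
After the R200 transfer: below the line — 10×R800; poverty gap index (FGT₁) = 0.064935.
Reduction = 0.081169 − 0.064935 = 0.0162.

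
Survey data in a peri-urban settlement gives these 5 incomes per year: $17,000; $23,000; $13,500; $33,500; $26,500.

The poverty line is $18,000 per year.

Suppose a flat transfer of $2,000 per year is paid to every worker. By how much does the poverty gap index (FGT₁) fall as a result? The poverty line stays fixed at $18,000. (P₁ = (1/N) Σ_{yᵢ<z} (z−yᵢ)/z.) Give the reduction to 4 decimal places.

Before: below the line — $13,500, $17,000; poverty gap index (FGT₁) = 0.061111.
After the $2,000 transfer: below the line — $15,500; poverty gap index (FGT₁) = 0.027778.
Reduction = 0.061111 − 0.027778 = 0.0333.

0.0333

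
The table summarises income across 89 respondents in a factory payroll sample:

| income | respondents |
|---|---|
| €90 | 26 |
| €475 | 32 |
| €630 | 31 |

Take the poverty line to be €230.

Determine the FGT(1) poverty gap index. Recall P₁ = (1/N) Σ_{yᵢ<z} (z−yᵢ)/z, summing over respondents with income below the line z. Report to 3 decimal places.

Poor units: 26×€90 (q = 26 of N = 89).
Relative gaps: (230−90)/230 = 0.6087 (×26).
Σ = 15.826087. Dividing by the full population N = 89 gives P₁ = 0.178.

0.178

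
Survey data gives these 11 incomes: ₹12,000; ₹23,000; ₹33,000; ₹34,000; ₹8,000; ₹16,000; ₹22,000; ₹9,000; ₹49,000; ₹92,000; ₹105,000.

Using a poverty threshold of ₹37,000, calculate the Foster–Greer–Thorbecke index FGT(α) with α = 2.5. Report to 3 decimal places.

Poor units: ₹8,000, ₹9,000, ₹12,000, ₹16,000, ₹22,000, ₹23,000, ₹33,000, ₹34,000 (q = 8 of N = 11).
Shortfall ratios: (37000−8000)/37000 = 0.7838; (37000−9000)/37000 = 0.7568; (37000−12000)/37000 = 0.6757; (37000−16000)/37000 = 0.5676; (37000−22000)/37000 = 0.4054; (37000−23000)/37000 = 0.3784; (37000−33000)/37000 = 0.1081; (37000−34000)/37000 = 0.0811.
Raised to α = 2.5: 0.54386; 0.49819; 0.37527; 0.24269; 0.10465; 0.08807; 0.00384; 0.00187.
Sum = 1.858435; FGT(2.5) = 1.858435 / 11 = 0.169.

0.169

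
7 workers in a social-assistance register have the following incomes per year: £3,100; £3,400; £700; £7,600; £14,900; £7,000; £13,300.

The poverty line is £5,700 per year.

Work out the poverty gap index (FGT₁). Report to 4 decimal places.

Poor units: £700, £3,100, £3,400 (q = 3 of N = 7).
Shortfall ratios: (5700−700)/5700 = 0.8772; (5700−3100)/5700 = 0.4561; (5700−3400)/5700 = 0.4035.
Σ = 1.736842. Dividing by the full population N = 7 gives P₁ = 0.2481.

0.2481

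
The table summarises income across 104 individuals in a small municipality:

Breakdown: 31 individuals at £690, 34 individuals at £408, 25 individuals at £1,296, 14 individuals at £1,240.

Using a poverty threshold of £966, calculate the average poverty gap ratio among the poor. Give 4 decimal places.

0.4384

Incomes under z: 34×£408, 31×£690 (q = 65 of N = 104).
Relative gaps: 0.5776 (×34), 0.2857 (×31); sum = 28.496894.
The income-gap ratio divides by q (the poor only): 28.496894 / 65 = 0.4384.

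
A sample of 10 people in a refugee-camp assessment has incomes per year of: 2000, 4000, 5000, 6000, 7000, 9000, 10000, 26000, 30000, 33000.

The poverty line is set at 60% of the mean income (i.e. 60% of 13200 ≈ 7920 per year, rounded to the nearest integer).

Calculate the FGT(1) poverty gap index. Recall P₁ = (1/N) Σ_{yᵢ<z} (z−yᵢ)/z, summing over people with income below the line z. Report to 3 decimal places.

Incomes under z: 2000, 4000, 5000, 6000, 7000 (q = 5 of N = 10).
Gap ratios (z−y)/z: (7920−2000)/7920 = 0.7475; (7920−4000)/7920 = 0.4949; (7920−5000)/7920 = 0.3687; (7920−6000)/7920 = 0.2424; (7920−7000)/7920 = 0.1162.
Σ = 1.969697. Dividing by the full population N = 10 gives P₁ = 0.197.

0.197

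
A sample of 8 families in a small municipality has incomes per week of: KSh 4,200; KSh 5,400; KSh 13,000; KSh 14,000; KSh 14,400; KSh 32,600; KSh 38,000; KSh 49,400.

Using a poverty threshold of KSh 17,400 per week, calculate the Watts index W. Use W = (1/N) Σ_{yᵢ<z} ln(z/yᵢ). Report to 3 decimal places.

0.411

Below z: KSh 4,200, KSh 5,400, KSh 13,000, KSh 14,000, KSh 14,400 (q = 5 of N = 8).
ln(z/y) terms: ln(17400/4200) = 1.4214; ln(17400/5400) = 1.1701; ln(17400/13000) = 0.2915; ln(17400/14000) = 0.2174; ln(17400/14400) = 0.1892.
W = 3.289633 / 8 = 0.411.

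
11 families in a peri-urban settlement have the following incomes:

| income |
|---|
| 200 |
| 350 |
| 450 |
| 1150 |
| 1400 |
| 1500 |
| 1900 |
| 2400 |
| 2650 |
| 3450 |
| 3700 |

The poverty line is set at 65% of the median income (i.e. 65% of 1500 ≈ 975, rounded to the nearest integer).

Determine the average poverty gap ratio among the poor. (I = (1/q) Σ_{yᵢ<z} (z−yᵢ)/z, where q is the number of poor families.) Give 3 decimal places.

Poor units: 200, 350, 450 (q = 3 of N = 11).
Relative gaps: 0.7949, 0.6410, 0.5385; sum = 1.974359.
I averages over the q = 3 poor units only: 1.974359 / 3 = 0.658.

0.658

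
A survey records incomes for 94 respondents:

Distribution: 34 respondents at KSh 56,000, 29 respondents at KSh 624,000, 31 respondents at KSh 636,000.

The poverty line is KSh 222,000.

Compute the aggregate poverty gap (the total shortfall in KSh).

KSh 5,644,000

Incomes under z: 34×KSh 56,000 (q = 34 of N = 94).
Individual gaps: 34×(222000−56000) = 5644000.
Aggregate gap = KSh 5,644,000.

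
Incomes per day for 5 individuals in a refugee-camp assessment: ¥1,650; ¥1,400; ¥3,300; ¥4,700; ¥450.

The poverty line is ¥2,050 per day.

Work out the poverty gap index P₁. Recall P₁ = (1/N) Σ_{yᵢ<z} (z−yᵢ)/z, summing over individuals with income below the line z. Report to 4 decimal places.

0.2585

Poor units: ¥450, ¥1,400, ¥1,650 (q = 3 of N = 5).
Relative gaps: (2050−450)/2050 = 0.7805; (2050−1400)/2050 = 0.3171; (2050−1650)/2050 = 0.1951.
Sum of shortfalls = 1.292683; P₁ averages over all N: 1.292683 / 5 = 0.2585.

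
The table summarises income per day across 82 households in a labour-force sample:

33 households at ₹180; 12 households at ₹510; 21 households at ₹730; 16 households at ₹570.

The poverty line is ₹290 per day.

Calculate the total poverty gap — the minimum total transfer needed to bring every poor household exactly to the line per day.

₹3,630

Below the line: 33×₹180 (q = 33 of N = 82).
Individual gaps: 33×(290−180) = 3630.
Aggregate gap = ₹3,630.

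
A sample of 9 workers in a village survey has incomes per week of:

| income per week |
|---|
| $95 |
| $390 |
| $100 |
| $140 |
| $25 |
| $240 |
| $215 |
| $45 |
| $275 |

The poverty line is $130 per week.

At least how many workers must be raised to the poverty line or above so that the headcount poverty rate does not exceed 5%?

4

4 of the 9 workers are poor, so H = 4/9 = 0.444.
A headcount ratio of at most 5% allows at most ⌊0.05 × 9⌋ = 0 poor workers.
So at least 4 − 0 = 4 must be lifted.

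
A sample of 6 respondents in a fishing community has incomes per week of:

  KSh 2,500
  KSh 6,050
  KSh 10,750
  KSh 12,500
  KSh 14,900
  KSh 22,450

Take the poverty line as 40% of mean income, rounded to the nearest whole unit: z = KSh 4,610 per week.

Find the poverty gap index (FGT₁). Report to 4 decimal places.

0.0763

Below z: KSh 2,500 (q = 1 of N = 6).
Normalized shortfalls: (4610−2500)/4610 = 0.4577.
Σ = 0.457701. Dividing by the full population N = 6 gives P₁ = 0.0763.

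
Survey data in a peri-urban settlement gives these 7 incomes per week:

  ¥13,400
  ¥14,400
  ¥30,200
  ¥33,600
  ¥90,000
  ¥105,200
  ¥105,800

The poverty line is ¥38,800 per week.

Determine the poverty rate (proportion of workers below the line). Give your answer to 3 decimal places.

4 of the 7 workers have income below ¥38,800.
H = 4/7 = 0.571.

0.571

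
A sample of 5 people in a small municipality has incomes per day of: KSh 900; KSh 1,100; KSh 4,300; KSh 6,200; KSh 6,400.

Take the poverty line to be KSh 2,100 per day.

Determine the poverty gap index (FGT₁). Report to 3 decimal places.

0.210

Poor units: KSh 900, KSh 1,100 (q = 2 of N = 5).
Relative gaps: (2100−900)/2100 = 0.5714; (2100−1100)/2100 = 0.4762.
Sum of shortfalls = 1.047619; P₁ averages over all N: 1.047619 / 5 = 0.210.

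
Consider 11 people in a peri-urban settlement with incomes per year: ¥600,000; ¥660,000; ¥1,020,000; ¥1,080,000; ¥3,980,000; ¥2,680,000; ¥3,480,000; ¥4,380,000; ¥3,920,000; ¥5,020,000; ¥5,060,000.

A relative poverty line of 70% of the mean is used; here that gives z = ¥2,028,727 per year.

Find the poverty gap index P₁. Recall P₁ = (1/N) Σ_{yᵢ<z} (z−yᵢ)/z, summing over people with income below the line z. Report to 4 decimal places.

0.2131

Below the line: ¥600,000, ¥660,000, ¥1,020,000, ¥1,080,000 (q = 4 of N = 11).
Shortfall ratios: (2028727−600000)/2028727 = 0.7042; (2028727−660000)/2028727 = 0.6747; (2028727−1020000)/2028727 = 0.4972; (2028727−1080000)/2028727 = 0.4676.
Σ = 2.343789. Dividing by the full population N = 11 gives P₁ = 0.2131.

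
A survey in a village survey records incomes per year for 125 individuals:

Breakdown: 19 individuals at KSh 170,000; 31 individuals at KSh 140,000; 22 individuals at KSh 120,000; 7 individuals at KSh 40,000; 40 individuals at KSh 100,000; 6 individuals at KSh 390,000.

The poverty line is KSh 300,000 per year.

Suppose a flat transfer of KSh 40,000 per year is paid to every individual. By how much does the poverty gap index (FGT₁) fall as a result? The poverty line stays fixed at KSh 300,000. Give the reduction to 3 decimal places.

Before: below the line — 7×KSh 40,000, 40×KSh 100,000, 22×KSh 120,000, 31×KSh 140,000, 19×KSh 170,000; poverty gap index (FGT₁) = 0.56560.
After the KSh 40,000 transfer: below the line — 7×KSh 80,000, 40×KSh 140,000, 22×KSh 160,000, 31×KSh 180,000, 19×KSh 210,000; poverty gap index (FGT₁) = 0.43867.
Reduction = 0.56560 − 0.43867 = 0.127.

0.127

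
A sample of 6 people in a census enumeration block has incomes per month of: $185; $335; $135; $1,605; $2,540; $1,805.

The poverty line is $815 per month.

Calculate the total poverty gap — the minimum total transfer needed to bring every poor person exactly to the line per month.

Below z: $135, $185, $335 (q = 3 of N = 6).
Individual gaps: 815−135 = 680; 815−185 = 630; 815−335 = 480.
Aggregate gap = $1,790.

$1,790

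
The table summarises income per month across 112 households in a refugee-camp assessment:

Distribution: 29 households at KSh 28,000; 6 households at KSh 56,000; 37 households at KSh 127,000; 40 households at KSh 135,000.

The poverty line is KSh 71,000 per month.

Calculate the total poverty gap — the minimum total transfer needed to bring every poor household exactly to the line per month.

KSh 1,337,000

Incomes under z: 29×KSh 28,000, 6×KSh 56,000 (q = 35 of N = 112).
Individual gaps: 29×(71000−28000) = 1247000; 6×(71000−56000) = 90000.
Aggregate gap = KSh 1,337,000.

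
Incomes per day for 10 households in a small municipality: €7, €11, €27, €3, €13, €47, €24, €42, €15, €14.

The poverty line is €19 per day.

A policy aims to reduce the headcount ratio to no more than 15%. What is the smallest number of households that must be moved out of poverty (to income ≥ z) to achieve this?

Currently q = 6 of N = 10 are below the line (H = 0.600).
A headcount ratio of at most 15% allows at most ⌊0.15 × 10⌋ = 1 poor households.
So at least 6 − 1 = 5 must be lifted.

5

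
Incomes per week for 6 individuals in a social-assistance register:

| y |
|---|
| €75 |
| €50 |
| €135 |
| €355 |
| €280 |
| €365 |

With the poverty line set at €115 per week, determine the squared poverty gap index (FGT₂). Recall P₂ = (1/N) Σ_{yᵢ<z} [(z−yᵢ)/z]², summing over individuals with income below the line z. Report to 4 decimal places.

0.0734

Below the line: €50, €75 (q = 2 of N = 6).
Gap ratios (z−y)/z: (115−50)/115 = 0.5652; (115−75)/115 = 0.3478.
Squared: 0.3195; 0.1210.
Sum = 0.440454; P₂ = 0.440454 / 6 = 0.0734.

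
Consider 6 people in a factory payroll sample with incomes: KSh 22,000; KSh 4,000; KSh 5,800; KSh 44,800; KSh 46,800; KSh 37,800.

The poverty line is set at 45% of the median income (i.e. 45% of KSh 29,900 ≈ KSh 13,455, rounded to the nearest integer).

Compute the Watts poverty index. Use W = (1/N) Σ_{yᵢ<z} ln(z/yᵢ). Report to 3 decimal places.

Incomes under z: KSh 4,000, KSh 5,800 (q = 2 of N = 6).
Log shortfalls: ln(13455/4000) = 1.2131; ln(13455/5800) = 0.8415.
W = 2.054549 / 6 = 0.342.

0.342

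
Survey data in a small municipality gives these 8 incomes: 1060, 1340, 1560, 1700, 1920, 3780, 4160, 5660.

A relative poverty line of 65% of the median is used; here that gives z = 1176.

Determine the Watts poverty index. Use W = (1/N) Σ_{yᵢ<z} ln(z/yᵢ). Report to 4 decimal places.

Incomes under z: 1060 (q = 1 of N = 8).
ln(z/y) terms: ln(1176/1060) = 0.1038.
W = 0.103850 / 8 = 0.0130.

0.0130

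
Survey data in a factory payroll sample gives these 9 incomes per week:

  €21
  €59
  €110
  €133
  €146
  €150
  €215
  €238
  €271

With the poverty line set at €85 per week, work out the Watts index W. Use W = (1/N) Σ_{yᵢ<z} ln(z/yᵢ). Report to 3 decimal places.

0.196

Below the line: €21, €59 (q = 2 of N = 9).
Log shortfalls: ln(85/21) = 1.3981; ln(85/59) = 0.3651.
W = 1.763243 / 9 = 0.196.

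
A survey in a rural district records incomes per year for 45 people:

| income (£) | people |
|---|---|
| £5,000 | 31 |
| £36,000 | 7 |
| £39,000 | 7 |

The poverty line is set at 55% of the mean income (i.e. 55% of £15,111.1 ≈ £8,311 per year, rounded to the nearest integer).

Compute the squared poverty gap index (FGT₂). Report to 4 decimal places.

0.1093

Incomes under z: 31×£5,000 (q = 31 of N = 45).
Gap ratios (z−y)/z: (8311−5000)/8311 = 0.3984 (×31).
Squared: 0.1587 (×31).
Sum = 4.920095; P₂ = 4.920095 / 45 = 0.1093.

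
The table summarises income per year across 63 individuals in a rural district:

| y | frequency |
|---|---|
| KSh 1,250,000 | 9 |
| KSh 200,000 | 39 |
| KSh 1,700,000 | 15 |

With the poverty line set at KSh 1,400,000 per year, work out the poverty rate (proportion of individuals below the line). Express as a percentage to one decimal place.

76.2%

48 of the 63 individuals have income below KSh 1,400,000.
H = 48/63 = 76.2%.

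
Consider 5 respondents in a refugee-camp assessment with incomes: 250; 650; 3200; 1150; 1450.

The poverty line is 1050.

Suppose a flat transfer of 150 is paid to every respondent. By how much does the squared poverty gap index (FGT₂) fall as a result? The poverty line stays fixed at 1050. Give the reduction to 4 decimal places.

0.0571

Before: below the line — 250, 650; squared poverty gap index (FGT₂) = 0.145125.
After the 150 transfer: below the line — 400, 800; squared poverty gap index (FGT₂) = 0.087982.
Reduction = 0.145125 − 0.087982 = 0.0571.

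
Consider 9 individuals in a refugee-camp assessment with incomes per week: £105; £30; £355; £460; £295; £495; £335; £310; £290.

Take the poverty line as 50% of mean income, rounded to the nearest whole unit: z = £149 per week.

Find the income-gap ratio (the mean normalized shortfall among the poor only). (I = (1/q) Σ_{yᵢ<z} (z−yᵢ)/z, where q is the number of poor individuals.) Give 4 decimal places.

Below the line: £30, £105 (q = 2 of N = 9).
Relative gaps: 0.7987, 0.2953; sum = 1.093960.
The income-gap ratio divides by q (the poor only): 1.093960 / 2 = 0.5470.

0.5470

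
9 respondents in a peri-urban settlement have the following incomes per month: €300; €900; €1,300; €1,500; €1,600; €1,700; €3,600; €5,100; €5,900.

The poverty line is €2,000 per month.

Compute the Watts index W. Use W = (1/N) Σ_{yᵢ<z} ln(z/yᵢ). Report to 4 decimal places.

0.4222

Below the line: €300, €900, €1,300, €1,500, €1,600, €1,700 (q = 6 of N = 9).
ln(z/y) terms: ln(2000/300) = 1.8971; ln(2000/900) = 0.7985; ln(2000/1300) = 0.4308; ln(2000/1500) = 0.2877; ln(2000/1600) = 0.2231; ln(2000/1700) = 0.1625.
W = 3.799755 / 9 = 0.4222.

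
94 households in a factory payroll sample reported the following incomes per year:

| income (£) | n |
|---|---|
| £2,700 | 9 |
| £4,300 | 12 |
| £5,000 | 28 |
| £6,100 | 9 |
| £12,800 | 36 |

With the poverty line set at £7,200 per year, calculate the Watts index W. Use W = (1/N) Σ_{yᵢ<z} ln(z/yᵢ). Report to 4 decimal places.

Poor units: 9×£2,700, 12×£4,300, 28×£5,000, 9×£6,100 (q = 58 of N = 94).
Log gaps: ln(7200/2700) = 0.9808 (×9); ln(7200/4300) = 0.5155 (×12); ln(7200/5000) = 0.3646 (×28); ln(7200/6100) = 0.1658 (×9).
W = 26.715193 / 94 = 0.2842.

0.2842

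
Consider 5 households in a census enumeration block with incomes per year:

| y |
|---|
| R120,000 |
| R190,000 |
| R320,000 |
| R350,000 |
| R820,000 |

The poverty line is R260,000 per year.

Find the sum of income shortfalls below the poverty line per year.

Below z: R120,000, R190,000 (q = 2 of N = 5).
Individual gaps: 260000−120000 = 140000; 260000−190000 = 70000.
Aggregate gap = R210,000.

R210,000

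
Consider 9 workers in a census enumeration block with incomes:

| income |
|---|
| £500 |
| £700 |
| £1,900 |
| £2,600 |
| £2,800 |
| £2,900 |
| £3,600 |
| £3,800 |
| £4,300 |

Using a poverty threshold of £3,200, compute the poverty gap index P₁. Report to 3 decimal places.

Below z: £500, £700, £1,900, £2,600, £2,800, £2,900 (q = 6 of N = 9).
Relative gaps: (3200−500)/3200 = 0.8438; (3200−700)/3200 = 0.7812; (3200−1900)/3200 = 0.4062; (3200−2600)/3200 = 0.1875; (3200−2800)/3200 = 0.1250; (3200−2900)/3200 = 0.0938.
Σ = 2.437500. Dividing by the full population N = 9 gives P₁ = 0.271.

0.271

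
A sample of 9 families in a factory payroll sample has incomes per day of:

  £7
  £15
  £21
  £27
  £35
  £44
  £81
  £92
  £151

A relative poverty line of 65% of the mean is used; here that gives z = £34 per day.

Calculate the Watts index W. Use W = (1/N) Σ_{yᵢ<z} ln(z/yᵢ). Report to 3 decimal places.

Below z: £7, £15, £21, £27 (q = 4 of N = 9).
ln(z/y) terms: ln(34/7) = 1.5805; ln(34/15) = 0.8183; ln(34/21) = 0.4818; ln(34/27) = 0.2305.
W = 3.111122 / 9 = 0.346.

0.346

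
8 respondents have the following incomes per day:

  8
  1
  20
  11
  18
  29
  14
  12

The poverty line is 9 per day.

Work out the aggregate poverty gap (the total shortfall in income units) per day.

9

Below z: 1, 8 (q = 2 of N = 8).
Individual gaps: 9−1 = 8; 9−8 = 1.
Aggregate gap = 9.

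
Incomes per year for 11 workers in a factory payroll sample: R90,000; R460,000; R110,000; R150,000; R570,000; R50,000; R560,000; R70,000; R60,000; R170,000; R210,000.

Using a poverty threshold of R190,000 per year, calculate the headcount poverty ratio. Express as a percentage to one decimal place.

63.6%

7 of the 11 workers have income below R190,000.
H = 7/11 = 63.6%.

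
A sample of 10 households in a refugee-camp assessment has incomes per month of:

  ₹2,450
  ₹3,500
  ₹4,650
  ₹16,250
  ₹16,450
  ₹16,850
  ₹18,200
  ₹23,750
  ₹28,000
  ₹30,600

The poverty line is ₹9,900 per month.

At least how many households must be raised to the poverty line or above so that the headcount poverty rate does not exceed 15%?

3 of the 10 households are poor, so H = 3/10 = 0.300.
A headcount ratio of at most 15% allows at most ⌊0.15 × 10⌋ = 1 poor households.
So at least 3 − 1 = 2 must be lifted.

2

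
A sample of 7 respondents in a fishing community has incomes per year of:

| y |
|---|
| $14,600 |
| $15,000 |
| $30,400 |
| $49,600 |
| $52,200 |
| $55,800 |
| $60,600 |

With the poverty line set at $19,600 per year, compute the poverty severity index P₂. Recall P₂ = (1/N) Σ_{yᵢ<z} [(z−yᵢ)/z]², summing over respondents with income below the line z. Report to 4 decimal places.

Incomes under z: $14,600, $15,000 (q = 2 of N = 7).
Normalized shortfalls: (19600−14600)/19600 = 0.2551; (19600−15000)/19600 = 0.2347.
Squared: 0.0651; 0.0551.
Sum = 0.120158; P₂ = 0.120158 / 7 = 0.0172.

0.0172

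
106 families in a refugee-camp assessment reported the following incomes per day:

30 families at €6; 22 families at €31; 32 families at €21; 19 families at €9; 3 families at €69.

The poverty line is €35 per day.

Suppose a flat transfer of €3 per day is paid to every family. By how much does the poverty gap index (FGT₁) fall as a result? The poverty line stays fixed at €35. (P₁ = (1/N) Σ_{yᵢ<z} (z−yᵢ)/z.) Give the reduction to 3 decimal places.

0.083

Before: below the line — 30×€6, 19×€9, 32×€21, 22×€31; poverty gap index (FGT₁) = 0.51213.
After the €3 transfer: below the line — 30×€9, 19×€12, 32×€24, 22×€34; poverty gap index (FGT₁) = 0.42884.
Reduction = 0.51213 − 0.42884 = 0.083.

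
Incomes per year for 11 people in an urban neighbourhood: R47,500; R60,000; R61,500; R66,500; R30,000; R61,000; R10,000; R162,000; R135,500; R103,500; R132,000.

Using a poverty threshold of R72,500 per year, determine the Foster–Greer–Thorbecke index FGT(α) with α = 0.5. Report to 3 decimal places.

0.343

Below z: R10,000, R30,000, R47,500, R60,000, R61,000, R61,500, R66,500 (q = 7 of N = 11).
Relative gaps: (72500−10000)/72500 = 0.8621; (72500−30000)/72500 = 0.5862; (72500−47500)/72500 = 0.3448; (72500−60000)/72500 = 0.1724; (72500−61000)/72500 = 0.1586; (72500−61500)/72500 = 0.1517; (72500−66500)/72500 = 0.0828.
Raised to α = 0.5: 0.92848; 0.76564; 0.58722; 0.41523; 0.39827; 0.38952; 0.28768.
Sum = 3.772034; FGT(0.5) = 3.772034 / 11 = 0.343.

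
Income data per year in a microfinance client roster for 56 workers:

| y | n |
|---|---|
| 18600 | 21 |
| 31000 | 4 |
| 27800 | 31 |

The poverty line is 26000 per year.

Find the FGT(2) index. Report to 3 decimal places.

Below z: 21×18600 (q = 21 of N = 56).
Relative gaps: (26000−18600)/26000 = 0.2846 (×21).
Squared: 0.0810 (×21).
Sum = 1.701124; P₂ = 1.701124 / 56 = 0.030.

0.030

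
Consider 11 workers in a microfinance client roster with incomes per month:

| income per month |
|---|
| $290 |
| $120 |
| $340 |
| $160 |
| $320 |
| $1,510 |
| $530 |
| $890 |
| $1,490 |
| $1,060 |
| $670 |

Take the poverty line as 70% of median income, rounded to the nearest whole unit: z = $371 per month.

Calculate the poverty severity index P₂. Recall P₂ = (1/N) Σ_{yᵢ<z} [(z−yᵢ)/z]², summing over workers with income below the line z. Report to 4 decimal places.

Incomes under z: $120, $160, $290, $320, $340 (q = 5 of N = 11).
Relative gaps: (371−120)/371 = 0.6765; (371−160)/371 = 0.5687; (371−290)/371 = 0.2183; (371−320)/371 = 0.1375; (371−340)/371 = 0.0836.
Squared: 0.4577; 0.3235; 0.0477; 0.0189; 0.0070.
Sum = 0.854724; P₂ = 0.854724 / 11 = 0.0777.

0.0777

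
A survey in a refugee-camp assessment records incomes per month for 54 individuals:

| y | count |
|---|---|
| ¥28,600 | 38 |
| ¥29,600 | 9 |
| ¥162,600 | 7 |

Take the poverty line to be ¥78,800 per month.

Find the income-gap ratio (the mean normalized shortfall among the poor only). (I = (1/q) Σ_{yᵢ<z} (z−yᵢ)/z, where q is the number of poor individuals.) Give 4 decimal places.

Poor units: 38×¥28,600, 9×¥29,600 (q = 47 of N = 54).
Relative gaps: 0.6371 (×38), 0.6244 (×9); sum = 29.827411.
The income-gap ratio divides by q (the poor only): 29.827411 / 47 = 0.6346.

0.6346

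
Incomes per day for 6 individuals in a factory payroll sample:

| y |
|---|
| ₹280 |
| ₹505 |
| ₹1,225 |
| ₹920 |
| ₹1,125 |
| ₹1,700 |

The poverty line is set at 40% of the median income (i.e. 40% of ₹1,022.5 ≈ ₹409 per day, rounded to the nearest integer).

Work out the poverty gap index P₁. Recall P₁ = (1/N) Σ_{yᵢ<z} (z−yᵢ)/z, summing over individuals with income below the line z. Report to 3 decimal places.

0.053

Incomes under z: ₹280 (q = 1 of N = 6).
Shortfall ratios: (409−280)/409 = 0.3154.
Sum of shortfalls = 0.315403; P₁ averages over all N: 0.315403 / 6 = 0.053.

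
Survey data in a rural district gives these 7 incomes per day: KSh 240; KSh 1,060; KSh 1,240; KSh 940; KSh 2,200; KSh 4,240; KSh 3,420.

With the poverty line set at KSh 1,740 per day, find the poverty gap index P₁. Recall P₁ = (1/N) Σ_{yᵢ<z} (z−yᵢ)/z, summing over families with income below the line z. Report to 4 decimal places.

0.2857

Below z: KSh 240, KSh 940, KSh 1,060, KSh 1,240 (q = 4 of N = 7).
Shortfall ratios: (1740−240)/1740 = 0.8621; (1740−940)/1740 = 0.4598; (1740−1060)/1740 = 0.3908; (1740−1240)/1740 = 0.2874.
Sum of shortfalls = 2.000000; P₁ averages over all N: 2.000000 / 7 = 0.2857.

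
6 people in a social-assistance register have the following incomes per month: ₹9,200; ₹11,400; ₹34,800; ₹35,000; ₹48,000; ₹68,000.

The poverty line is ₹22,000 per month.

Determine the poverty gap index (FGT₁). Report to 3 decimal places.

0.177

Poor units: ₹9,200, ₹11,400 (q = 2 of N = 6).
Gap ratios (z−y)/z: (22000−9200)/22000 = 0.5818; (22000−11400)/22000 = 0.4818.
Sum of shortfalls = 1.063636; P₁ averages over all N: 1.063636 / 6 = 0.177.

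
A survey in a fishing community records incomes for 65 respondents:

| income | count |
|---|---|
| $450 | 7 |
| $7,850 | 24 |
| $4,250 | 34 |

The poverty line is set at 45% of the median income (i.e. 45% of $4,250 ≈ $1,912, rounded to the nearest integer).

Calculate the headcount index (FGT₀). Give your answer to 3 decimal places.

7 of the 65 respondents have income below $1,912.
H = 7/65 = 0.108.

0.108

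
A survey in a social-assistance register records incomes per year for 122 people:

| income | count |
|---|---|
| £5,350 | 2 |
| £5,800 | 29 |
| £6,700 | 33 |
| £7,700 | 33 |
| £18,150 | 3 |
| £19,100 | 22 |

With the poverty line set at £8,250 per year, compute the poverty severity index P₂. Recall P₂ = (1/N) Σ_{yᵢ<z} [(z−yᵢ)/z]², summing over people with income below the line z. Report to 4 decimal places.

0.0337

Below the line: 2×£5,350, 29×£5,800, 33×£6,700, 33×£7,700 (q = 97 of N = 122).
Gap ratios (z−y)/z: (8250−5350)/8250 = 0.3515 (×2); (8250−5800)/8250 = 0.2970 (×29); (8250−6700)/8250 = 0.1879 (×33); (8250−7700)/8250 = 0.0667 (×33).
Squared: 0.1236 (×2); 0.0882 (×29); 0.0353 (×33); 0.0044 (×33).
Sum = 4.116180; P₂ = 4.116180 / 122 = 0.0337.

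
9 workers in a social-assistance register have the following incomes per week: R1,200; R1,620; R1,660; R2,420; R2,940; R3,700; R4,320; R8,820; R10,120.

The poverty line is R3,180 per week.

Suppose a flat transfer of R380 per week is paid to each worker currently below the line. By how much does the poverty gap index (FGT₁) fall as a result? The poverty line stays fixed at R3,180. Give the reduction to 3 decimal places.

0.061

Before: below the line — R1,200, R1,620, R1,660, R2,420, R2,940; poverty gap index (FGT₁) = 0.21174.
After the R380 transfer: below the line — R1,580, R2,000, R2,040, R2,800; poverty gap index (FGT₁) = 0.15024.
Reduction = 0.21174 − 0.15024 = 0.061.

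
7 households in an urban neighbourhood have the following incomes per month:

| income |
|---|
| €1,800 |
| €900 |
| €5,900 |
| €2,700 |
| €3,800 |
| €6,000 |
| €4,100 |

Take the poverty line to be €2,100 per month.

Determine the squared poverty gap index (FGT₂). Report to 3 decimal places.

0.050

Below the line: €900, €1,800 (q = 2 of N = 7).
Normalized shortfalls: (2100−900)/2100 = 0.5714; (2100−1800)/2100 = 0.1429.
Squared: 0.3265; 0.0204.
Sum = 0.346939; P₂ = 0.346939 / 7 = 0.050.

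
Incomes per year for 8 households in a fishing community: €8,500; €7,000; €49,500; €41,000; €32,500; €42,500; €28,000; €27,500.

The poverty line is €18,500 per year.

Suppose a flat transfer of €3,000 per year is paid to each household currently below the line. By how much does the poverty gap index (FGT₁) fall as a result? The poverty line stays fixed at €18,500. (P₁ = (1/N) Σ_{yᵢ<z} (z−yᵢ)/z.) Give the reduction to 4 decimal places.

Before: below the line — €7,000, €8,500; poverty gap index (FGT₁) = 0.145270.
After the €3,000 transfer: below the line — €10,000, €11,500; poverty gap index (FGT₁) = 0.104730.
Reduction = 0.145270 − 0.104730 = 0.0405.

0.0405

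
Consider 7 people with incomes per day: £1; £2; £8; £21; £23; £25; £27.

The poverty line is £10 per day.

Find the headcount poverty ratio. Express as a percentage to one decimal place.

3 of the 7 people have income below £10.
H = 3/7 = 42.9%.

42.9%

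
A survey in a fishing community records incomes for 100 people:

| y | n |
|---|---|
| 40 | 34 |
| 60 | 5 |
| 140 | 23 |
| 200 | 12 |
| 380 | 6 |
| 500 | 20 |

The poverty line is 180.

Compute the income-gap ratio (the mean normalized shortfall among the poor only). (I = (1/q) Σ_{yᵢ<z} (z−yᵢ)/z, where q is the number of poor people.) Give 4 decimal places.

Below the line: 34×40, 5×60, 23×140 (q = 62 of N = 100).
Shortfall ratios (z−y)/z: 0.7778 (×34), 0.6667 (×5), 0.2222 (×23); sum = 34.888889.
The income-gap ratio divides by q (the poor only): 34.888889 / 62 = 0.5627.

0.5627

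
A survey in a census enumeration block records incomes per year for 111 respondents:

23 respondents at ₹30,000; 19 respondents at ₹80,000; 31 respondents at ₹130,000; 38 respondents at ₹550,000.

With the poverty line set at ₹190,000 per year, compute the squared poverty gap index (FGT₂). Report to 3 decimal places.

Below the line: 23×₹30,000, 19×₹80,000, 31×₹130,000 (q = 73 of N = 111).
Shortfall ratios: (190000−30000)/190000 = 0.8421 (×23); (190000−80000)/190000 = 0.5789 (×19); (190000−130000)/190000 = 0.3158 (×31).
Squared: 0.7091 (×23); 0.3352 (×19); 0.0997 (×31).
Sum = 25.770083; P₂ = 25.770083 / 111 = 0.232.

0.232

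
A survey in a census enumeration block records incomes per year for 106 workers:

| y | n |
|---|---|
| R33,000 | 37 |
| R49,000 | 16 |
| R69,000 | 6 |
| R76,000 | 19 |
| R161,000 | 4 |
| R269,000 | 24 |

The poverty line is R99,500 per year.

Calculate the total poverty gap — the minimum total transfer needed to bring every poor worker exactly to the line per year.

R3,898,000

Incomes under z: 37×R33,000, 16×R49,000, 6×R69,000, 19×R76,000 (q = 78 of N = 106).
Individual gaps: 37×(99500−33000) = 2460500; 16×(99500−49000) = 808000; 6×(99500−69000) = 183000; 19×(99500−76000) = 446500.
Aggregate gap = R3,898,000.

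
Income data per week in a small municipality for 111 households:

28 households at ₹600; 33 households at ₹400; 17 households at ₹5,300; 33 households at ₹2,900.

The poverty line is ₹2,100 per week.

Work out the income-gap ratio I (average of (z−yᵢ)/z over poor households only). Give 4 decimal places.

0.7658

Below the line: 33×₹400, 28×₹600 (q = 61 of N = 111).
Relative gaps: 0.8095 (×33), 0.7143 (×28); sum = 46.714286.
I averages over the q = 61 poor units only: 46.714286 / 61 = 0.7658.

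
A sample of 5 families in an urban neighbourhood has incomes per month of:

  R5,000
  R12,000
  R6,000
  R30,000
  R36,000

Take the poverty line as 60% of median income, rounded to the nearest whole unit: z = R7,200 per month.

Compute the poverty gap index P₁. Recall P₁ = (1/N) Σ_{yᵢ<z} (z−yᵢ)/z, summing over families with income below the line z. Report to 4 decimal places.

Poor units: R5,000, R6,000 (q = 2 of N = 5).
Shortfall ratios: (7200−5000)/7200 = 0.3056; (7200−6000)/7200 = 0.1667.
Σ = 0.472222. Dividing by the full population N = 5 gives P₁ = 0.0944.

0.0944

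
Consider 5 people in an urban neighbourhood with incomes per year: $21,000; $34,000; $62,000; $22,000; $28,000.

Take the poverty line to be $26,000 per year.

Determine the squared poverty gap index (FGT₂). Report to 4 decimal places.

0.0121

Below z: $21,000, $22,000 (q = 2 of N = 5).
Relative gaps: (26000−21000)/26000 = 0.1923; (26000−22000)/26000 = 0.1538.
Squared: 0.0370; 0.0237.
Sum = 0.060651; P₂ = 0.060651 / 5 = 0.0121.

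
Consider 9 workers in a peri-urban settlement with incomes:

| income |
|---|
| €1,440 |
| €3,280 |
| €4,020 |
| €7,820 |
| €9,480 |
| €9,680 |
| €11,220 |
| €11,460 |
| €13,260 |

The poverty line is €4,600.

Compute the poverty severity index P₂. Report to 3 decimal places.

0.063

Below the line: €1,440, €3,280, €4,020 (q = 3 of N = 9).
Shortfall ratios: (4600−1440)/4600 = 0.6870; (4600−3280)/4600 = 0.2870; (4600−4020)/4600 = 0.1261.
Squared: 0.4719; 0.0823; 0.0159.
Sum = 0.570151; P₂ = 0.570151 / 9 = 0.063.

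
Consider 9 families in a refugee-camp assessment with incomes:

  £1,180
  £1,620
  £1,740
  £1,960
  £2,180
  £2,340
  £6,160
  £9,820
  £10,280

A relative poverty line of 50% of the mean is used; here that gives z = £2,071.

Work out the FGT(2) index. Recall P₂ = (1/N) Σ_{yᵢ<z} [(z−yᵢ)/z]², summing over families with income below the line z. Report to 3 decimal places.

Poor units: £1,180, £1,620, £1,740, £1,960 (q = 4 of N = 9).
Relative gaps: (2071−1180)/2071 = 0.4302; (2071−1620)/2071 = 0.2178; (2071−1740)/2071 = 0.1598; (2071−1960)/2071 = 0.0536.
Squared: 0.1851; 0.0474; 0.0255; 0.0029.
Sum = 0.260936; P₂ = 0.260936 / 9 = 0.029.

0.029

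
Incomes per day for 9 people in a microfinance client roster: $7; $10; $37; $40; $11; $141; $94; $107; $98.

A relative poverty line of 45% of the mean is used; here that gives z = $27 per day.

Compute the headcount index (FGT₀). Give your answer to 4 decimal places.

0.3333

3 of the 9 people have income below $27.
H = 3/9 = 0.3333.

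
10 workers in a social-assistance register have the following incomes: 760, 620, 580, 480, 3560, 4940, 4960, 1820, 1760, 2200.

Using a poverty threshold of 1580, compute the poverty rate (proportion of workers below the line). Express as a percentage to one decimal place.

40.0%

4 of the 10 workers have income below 1580.
H = 4/10 = 40.0%.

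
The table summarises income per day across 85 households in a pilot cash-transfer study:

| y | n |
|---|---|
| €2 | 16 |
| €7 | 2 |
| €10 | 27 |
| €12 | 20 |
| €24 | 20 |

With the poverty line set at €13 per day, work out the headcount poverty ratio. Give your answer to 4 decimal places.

0.7647

65 of the 85 households have income below €13.
H = 65/85 = 0.7647.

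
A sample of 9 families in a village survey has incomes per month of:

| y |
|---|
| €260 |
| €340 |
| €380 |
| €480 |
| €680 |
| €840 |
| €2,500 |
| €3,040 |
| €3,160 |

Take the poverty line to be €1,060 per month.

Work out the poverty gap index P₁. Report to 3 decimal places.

0.354

Below the line: €260, €340, €380, €480, €680, €840 (q = 6 of N = 9).
Gap ratios (z−y)/z: (1060−260)/1060 = 0.7547; (1060−340)/1060 = 0.6792; (1060−380)/1060 = 0.6415; (1060−480)/1060 = 0.5472; (1060−680)/1060 = 0.3585; (1060−840)/1060 = 0.2075.
Σ = 3.188679. Dividing by the full population N = 9 gives P₁ = 0.354.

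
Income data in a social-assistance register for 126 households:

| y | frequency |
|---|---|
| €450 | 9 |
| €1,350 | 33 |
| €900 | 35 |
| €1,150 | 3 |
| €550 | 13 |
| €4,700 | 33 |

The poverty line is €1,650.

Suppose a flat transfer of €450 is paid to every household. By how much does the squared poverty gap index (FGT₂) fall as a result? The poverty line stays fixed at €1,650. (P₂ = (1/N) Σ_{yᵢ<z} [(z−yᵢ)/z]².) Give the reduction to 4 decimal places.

Before: below the line — 9×€450, 13×€550, 35×€900, 3×€1,150, 33×€1,350; squared poverty gap index (FGT₂) = 0.151872.
After the €450 transfer: below the line — 9×€900, 13×€1,000, 35×€1,350, 3×€1,600; squared poverty gap index (FGT₂) = 0.039974.
Reduction = 0.151872 − 0.039974 = 0.1119.

0.1119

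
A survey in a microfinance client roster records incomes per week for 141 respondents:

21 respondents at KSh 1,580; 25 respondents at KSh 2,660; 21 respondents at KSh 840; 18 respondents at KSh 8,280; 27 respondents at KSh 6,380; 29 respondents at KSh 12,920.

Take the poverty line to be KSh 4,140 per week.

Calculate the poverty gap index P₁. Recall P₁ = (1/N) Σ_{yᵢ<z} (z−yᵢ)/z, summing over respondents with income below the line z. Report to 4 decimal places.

0.2742

Poor units: 21×KSh 840, 21×KSh 1,580, 25×KSh 2,660 (q = 67 of N = 141).
Shortfall ratios: (4140−840)/4140 = 0.7971 (×21); (4140−1580)/4140 = 0.6184 (×21); (4140−2660)/4140 = 0.3575 (×25).
Sum of shortfalls = 38.661836; P₁ averages over all N: 38.661836 / 141 = 0.2742.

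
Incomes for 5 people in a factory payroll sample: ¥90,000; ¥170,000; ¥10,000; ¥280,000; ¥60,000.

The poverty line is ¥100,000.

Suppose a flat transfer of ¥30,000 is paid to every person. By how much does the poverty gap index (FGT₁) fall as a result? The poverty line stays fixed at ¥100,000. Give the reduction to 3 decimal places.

0.140

Before: below the line — ¥10,000, ¥60,000, ¥90,000; poverty gap index (FGT₁) = 0.28000.
After the ¥30,000 transfer: below the line — ¥40,000, ¥90,000; poverty gap index (FGT₁) = 0.14000.
Reduction = 0.28000 − 0.14000 = 0.140.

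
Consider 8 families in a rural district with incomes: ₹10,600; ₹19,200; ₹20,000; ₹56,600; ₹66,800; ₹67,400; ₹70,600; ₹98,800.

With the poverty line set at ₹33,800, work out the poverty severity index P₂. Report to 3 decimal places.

Poor units: ₹10,600, ₹19,200, ₹20,000 (q = 3 of N = 8).
Relative gaps: (33800−10600)/33800 = 0.6864; (33800−19200)/33800 = 0.4320; (33800−20000)/33800 = 0.4083.
Squared: 0.4711; 0.1866; 0.1667.
Sum = 0.824411; P₂ = 0.824411 / 8 = 0.103.

0.103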